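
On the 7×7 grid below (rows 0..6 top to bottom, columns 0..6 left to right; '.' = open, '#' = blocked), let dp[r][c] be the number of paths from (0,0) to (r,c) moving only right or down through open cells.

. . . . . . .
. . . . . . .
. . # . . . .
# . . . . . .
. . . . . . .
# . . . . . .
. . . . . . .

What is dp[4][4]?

r\c   0   1   2   3   4   5   6
  0   1   1   1   1   1   1   1
  1   1   2   3   4   5   6   7
  2   1   3   0   4   9  15  22
  3   0   3   3   7  16  31  53
  4   0   3   6  13  29  60 113
  5   0   3   9  22  51 111 224
  6   0   3  12  34  85 196 420

29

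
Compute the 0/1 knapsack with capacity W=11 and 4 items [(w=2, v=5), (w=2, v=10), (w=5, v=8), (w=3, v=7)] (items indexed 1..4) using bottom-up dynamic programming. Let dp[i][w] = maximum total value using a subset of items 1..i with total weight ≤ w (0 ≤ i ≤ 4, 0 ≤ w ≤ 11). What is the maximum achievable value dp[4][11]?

25

i\w   0   1   2   3   4   5   6   7   8   9  10  11
  0   0   0   0   0   0   0   0   0   0   0   0   0
  1   0   0   5   5   5   5   5   5   5   5   5   5
  2   0   0  10  10  15  15  15  15  15  15  15  15
  3   0   0  10  10  15  15  15  18  18  23  23  23
  4   0   0  10  10  15  17  17  22  22  23  25  25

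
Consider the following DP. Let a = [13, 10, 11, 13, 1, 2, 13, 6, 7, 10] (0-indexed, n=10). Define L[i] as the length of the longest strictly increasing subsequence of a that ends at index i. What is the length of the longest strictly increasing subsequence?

5

   i    0    1    2    3    4    5    6    7    8    9
a[i]   13   10   11   13    1    2   13    6    7   10
L[i]    1    1    2    3    1    2    3    3    4    5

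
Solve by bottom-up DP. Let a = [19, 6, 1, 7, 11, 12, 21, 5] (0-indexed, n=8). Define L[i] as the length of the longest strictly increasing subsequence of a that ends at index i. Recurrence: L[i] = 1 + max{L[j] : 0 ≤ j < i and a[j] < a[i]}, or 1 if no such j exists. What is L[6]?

   i    0    1    2    3    4    5    6    7
a[i]   19    6    1    7   11   12   21    5
L[i]    1    1    1    2    3    4    5    2

5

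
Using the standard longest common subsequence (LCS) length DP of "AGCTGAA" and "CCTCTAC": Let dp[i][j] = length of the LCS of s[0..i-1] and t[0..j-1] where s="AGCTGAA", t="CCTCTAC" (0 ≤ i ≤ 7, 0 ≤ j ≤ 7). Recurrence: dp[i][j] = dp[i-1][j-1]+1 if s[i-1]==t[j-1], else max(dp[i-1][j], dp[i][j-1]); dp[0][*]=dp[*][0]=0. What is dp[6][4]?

   ''  C  C  T  C  T  A  C
''  0  0  0  0  0  0  0  0
 A  0  0  0  0  0  0  1  1
 G  0  0  0  0  0  0  1  1
 C  0  1  1  1  1  1  1  2
 T  0  1  1  2  2  2  2  2
 G  0  1  1  2  2  2  2  2
 A  0  1  1  2  2  2  3  3
 A  0  1  1  2  2  2  3  3

2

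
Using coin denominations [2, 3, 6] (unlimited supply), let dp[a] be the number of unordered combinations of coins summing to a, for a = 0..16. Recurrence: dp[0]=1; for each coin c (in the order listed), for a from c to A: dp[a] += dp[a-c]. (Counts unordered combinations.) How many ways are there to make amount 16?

after  coin     0     1     2     3     4     5     6     7     8     9    10    11    12    13    14    15    16
          2     1     0     1     0     1     0     1     0     1     0     1     0     1     0     1     0     1
          3     1     0     1     1     1     1     2     1     2     2     2     2     3     2     3     3     3
          6     1     0     1     1     1     1     3     1     3     3     3     3     6     3     6     6     6

6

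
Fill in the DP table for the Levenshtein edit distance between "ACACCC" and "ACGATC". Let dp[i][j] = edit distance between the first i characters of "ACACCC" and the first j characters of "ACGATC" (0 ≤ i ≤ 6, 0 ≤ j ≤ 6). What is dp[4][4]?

   ''  A  C  G  A  T  C
''  0  1  2  3  4  5  6
 A  1  0  1  2  3  4  5
 C  2  1  0  1  2  3  4
 A  3  2  1  1  1  2  3
 C  4  3  2  2  2  2  2
 C  5  4  3  3  3  3  2
 C  6  5  4  4  4  4  3

2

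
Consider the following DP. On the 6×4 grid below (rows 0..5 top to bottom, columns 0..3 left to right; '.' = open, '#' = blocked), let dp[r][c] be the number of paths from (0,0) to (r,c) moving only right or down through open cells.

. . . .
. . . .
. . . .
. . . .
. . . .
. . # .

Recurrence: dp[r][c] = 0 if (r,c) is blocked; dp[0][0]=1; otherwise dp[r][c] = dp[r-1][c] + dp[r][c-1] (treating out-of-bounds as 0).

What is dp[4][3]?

35

r\c   0   1   2   3
  0   1   1   1   1
  1   1   2   3   4
  2   1   3   6  10
  3   1   4  10  20
  4   1   5  15  35
  5   1   6   0  35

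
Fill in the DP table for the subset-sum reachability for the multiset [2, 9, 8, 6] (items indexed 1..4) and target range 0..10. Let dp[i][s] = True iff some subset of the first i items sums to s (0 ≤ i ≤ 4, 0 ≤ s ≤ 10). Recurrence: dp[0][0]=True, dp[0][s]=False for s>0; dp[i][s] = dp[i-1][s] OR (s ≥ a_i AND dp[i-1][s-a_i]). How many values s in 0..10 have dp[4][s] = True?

6

i\s   0   1   2   3   4   5   6   7   8   9  10
  0   T   F   F   F   F   F   F   F   F   F   F
  1   T   F   T   F   F   F   F   F   F   F   F
  2   T   F   T   F   F   F   F   F   F   T   F
  3   T   F   T   F   F   F   F   F   T   T   T
  4   T   F   T   F   F   F   T   F   T   T   T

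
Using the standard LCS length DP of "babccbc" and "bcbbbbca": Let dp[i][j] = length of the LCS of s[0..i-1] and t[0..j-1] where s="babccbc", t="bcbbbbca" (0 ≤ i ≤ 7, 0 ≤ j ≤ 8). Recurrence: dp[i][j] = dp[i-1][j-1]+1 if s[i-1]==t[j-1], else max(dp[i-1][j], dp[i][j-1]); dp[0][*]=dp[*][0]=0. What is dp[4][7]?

3

   ''  b  c  b  b  b  b  c  a
''  0  0  0  0  0  0  0  0  0
 b  0  1  1  1  1  1  1  1  1
 a  0  1  1  1  1  1  1  1  2
 b  0  1  1  2  2  2  2  2  2
 c  0  1  2  2  2  2  2  3  3
 c  0  1  2  2  2  2  2  3  3
 b  0  1  2  3  3  3  3  3  3
 c  0  1  2  3  3  3  3  4  4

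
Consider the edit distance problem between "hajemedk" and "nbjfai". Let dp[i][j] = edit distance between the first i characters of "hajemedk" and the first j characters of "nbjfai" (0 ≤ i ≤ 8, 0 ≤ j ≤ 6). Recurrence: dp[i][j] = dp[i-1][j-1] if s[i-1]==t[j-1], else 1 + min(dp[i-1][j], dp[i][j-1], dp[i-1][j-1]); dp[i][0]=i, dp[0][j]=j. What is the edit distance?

   ''  n  b  j  f  a  i
''  0  1  2  3  4  5  6
 h  1  1  2  3  4  5  6
 a  2  2  2  3  4  4  5
 j  3  3  3  2  3  4  5
 e  4  4  4  3  3  4  5
 m  5  5  5  4  4  4  5
 e  6  6  6  5  5  5  5
 d  7  7  7  6  6  6  6
 k  8  8  8  7  7  7  7

7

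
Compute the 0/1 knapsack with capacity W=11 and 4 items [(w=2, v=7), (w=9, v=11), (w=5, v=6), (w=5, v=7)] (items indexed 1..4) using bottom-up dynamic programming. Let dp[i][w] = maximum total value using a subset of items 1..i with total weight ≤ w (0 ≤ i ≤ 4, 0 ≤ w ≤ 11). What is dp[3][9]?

i\w   0   1   2   3   4   5   6   7   8   9  10  11
  0   0   0   0   0   0   0   0   0   0   0   0   0
  1   0   0   7   7   7   7   7   7   7   7   7   7
  2   0   0   7   7   7   7   7   7   7  11  11  18
  3   0   0   7   7   7   7   7  13  13  13  13  18
  4   0   0   7   7   7   7   7  14  14  14  14  18

13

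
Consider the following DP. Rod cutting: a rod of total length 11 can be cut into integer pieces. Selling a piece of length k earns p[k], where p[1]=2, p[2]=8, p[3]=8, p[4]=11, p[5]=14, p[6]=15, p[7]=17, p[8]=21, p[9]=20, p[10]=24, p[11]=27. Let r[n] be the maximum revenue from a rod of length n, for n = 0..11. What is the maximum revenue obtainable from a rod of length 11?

   n    0    1    2    3    4    5    6    7    8    9   10   11
r[n]    0    2    8   10   16   18   24   26   32   34   40   42

42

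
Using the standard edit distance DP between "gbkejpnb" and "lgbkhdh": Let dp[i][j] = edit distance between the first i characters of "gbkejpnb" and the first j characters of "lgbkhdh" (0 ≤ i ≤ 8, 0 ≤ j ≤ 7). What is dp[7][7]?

5

   ''  l  g  b  k  h  d  h
''  0  1  2  3  4  5  6  7
 g  1  1  1  2  3  4  5  6
 b  2  2  2  1  2  3  4  5
 k  3  3  3  2  1  2  3  4
 e  4  4  4  3  2  2  3  4
 j  5  5  5  4  3  3  3  4
 p  6  6  6  5  4  4  4  4
 n  7  7  7  6  5  5  5  5
 b  8  8  8  7  6  6  6  6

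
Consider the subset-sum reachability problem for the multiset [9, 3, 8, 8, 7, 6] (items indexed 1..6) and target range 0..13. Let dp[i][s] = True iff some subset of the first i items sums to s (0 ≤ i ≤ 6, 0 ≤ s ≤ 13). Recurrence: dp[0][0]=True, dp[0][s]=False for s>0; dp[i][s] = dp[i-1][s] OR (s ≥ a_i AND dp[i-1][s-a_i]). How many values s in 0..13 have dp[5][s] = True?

8

i\s   0   1   2   3   4   5   6   7   8   9  10  11  12  13
  0   T   F   F   F   F   F   F   F   F   F   F   F   F   F
  1   T   F   F   F   F   F   F   F   F   T   F   F   F   F
  2   T   F   F   T   F   F   F   F   F   T   F   F   T   F
  3   T   F   F   T   F   F   F   F   T   T   F   T   T   F
  4   T   F   F   T   F   F   F   F   T   T   F   T   T   F
  5   T   F   F   T   F   F   F   T   T   T   T   T   T   F
  6   T   F   F   T   F   F   T   T   T   T   T   T   T   T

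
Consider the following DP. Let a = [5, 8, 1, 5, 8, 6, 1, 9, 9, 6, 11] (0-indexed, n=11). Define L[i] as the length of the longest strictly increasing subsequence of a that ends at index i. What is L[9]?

3

   i    0    1    2    3    4    5    6    7    8    9   10
a[i]    5    8    1    5    8    6    1    9    9    6   11
L[i]    1    2    1    2    3    3    1    4    4    3    5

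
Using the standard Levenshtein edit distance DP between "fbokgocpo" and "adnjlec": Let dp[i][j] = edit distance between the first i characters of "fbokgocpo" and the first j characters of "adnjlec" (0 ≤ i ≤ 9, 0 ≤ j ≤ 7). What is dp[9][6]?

9

   ''  a  d  n  j  l  e  c
''  0  1  2  3  4  5  6  7
 f  1  1  2  3  4  5  6  7
 b  2  2  2  3  4  5  6  7
 o  3  3  3  3  4  5  6  7
 k  4  4  4  4  4  5  6  7
 g  5  5  5  5  5  5  6  7
 o  6  6  6  6  6  6  6  7
 c  7  7  7  7  7  7  7  6
 p  8  8  8  8  8  8  8  7
 o  9  9  9  9  9  9  9  8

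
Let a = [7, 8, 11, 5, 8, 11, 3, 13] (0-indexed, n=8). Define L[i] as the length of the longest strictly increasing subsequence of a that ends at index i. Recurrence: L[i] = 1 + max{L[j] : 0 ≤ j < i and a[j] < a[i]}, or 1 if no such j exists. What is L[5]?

3

   i    0    1    2    3    4    5    6    7
a[i]    7    8   11    5    8   11    3   13
L[i]    1    2    3    1    2    3    1    4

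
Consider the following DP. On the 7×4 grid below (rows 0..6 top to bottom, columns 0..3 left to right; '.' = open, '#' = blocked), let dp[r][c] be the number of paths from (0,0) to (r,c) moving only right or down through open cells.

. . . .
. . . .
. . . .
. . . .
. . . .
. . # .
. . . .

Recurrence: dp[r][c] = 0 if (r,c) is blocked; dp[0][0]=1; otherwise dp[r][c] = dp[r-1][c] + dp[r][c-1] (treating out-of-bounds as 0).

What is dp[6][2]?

7

r\c   0   1   2   3
  0   1   1   1   1
  1   1   2   3   4
  2   1   3   6  10
  3   1   4  10  20
  4   1   5  15  35
  5   1   6   0  35
  6   1   7   7  42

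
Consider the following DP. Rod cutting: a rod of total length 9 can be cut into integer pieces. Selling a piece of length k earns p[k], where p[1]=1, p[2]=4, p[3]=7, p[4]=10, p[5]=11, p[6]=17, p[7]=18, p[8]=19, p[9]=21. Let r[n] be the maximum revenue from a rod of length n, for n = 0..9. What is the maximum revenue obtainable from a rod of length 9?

   n    0    1    2    3    4    5    6    7    8    9
r[n]    0    1    4    7   10   11   17   18   21   24

24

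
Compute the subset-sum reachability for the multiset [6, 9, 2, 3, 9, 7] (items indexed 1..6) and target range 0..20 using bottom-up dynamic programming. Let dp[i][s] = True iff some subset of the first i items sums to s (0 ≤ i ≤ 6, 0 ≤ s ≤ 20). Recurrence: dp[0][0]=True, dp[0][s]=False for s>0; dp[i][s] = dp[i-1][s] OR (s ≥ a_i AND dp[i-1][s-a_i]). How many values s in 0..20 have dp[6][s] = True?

19

i\s   0   1   2   3   4   5   6   7   8   9  10  11  12  13  14  15  16  17  18  19  20
  0   T   F   F   F   F   F   F   F   F   F   F   F   F   F   F   F   F   F   F   F   F
  1   T   F   F   F   F   F   T   F   F   F   F   F   F   F   F   F   F   F   F   F   F
  2   T   F   F   F   F   F   T   F   F   T   F   F   F   F   F   T   F   F   F   F   F
  3   T   F   T   F   F   F   T   F   T   T   F   T   F   F   F   T   F   T   F   F   F
  4   T   F   T   T   F   T   T   F   T   T   F   T   T   F   T   T   F   T   T   F   T
  5   T   F   T   T   F   T   T   F   T   T   F   T   T   F   T   T   F   T   T   F   T
  6   T   F   T   T   F   T   T   T   T   T   T   T   T   T   T   T   T   T   T   T   T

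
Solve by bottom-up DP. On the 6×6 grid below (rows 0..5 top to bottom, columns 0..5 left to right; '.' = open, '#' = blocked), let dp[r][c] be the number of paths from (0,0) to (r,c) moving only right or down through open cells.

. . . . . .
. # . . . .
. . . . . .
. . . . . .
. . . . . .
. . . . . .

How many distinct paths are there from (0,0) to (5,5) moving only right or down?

112

r\c   0   1   2   3   4   5
  0   1   1   1   1   1   1
  1   1   0   1   2   3   4
  2   1   1   2   4   7  11
  3   1   2   4   8  15  26
  4   1   3   7  15  30  56
  5   1   4  11  26  56 112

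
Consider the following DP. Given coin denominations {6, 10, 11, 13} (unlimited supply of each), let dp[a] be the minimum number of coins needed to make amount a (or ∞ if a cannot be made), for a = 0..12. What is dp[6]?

 a  0  1  2  3  4  5  6  7  8  9 10 11 12
dp  0  -  -  -  -  -  1  -  -  -  1  1  2
(- denotes ∞ / unreachable)

1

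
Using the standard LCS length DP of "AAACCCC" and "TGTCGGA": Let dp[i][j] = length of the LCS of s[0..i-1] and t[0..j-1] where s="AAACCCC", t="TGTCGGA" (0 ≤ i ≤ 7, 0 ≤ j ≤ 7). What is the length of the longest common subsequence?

1

   ''  T  G  T  C  G  G  A
''  0  0  0  0  0  0  0  0
 A  0  0  0  0  0  0  0  1
 A  0  0  0  0  0  0  0  1
 A  0  0  0  0  0  0  0  1
 C  0  0  0  0  1  1  1  1
 C  0  0  0  0  1  1  1  1
 C  0  0  0  0  1  1  1  1
 C  0  0  0  0  1  1  1  1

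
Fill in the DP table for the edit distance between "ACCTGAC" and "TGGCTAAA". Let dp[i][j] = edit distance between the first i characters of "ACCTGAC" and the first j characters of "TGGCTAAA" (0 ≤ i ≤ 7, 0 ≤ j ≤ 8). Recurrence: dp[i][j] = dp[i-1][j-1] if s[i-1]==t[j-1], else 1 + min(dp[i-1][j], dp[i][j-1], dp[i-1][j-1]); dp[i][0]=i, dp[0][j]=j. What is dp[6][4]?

   ''  T  G  G  C  T  A  A  A
''  0  1  2  3  4  5  6  7  8
 A  1  1  2  3  4  5  5  6  7
 C  2  2  2  3  3  4  5  6  7
 C  3  3  3  3  3  4  5  6  7
 T  4  3  4  4  4  3  4  5  6
 G  5  4  3  4  5  4  4  5  6
 A  6  5  4  4  5  5  4  4  5
 C  7  6  5  5  4  5  5  5  5

5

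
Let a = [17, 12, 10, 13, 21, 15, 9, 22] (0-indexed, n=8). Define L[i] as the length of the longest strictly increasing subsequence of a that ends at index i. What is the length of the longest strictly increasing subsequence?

   i    0    1    2    3    4    5    6    7
a[i]   17   12   10   13   21   15    9   22
L[i]    1    1    1    2    3    3    1    4

4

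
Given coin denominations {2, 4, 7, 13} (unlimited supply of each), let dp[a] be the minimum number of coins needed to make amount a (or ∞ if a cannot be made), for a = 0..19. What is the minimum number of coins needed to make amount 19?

 a  0  1  2  3  4  5  6  7  8  9 10 11 12 13 14 15 16 17 18 19
dp  0  -  1  -  1  -  2  1  2  2  3  2  3  1  2  2  3  2  3  3
(- denotes ∞ / unreachable)

3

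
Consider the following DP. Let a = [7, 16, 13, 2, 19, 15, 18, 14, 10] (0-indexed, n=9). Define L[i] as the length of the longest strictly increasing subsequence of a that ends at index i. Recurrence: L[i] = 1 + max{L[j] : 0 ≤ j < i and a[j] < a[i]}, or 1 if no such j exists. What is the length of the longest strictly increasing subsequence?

4

   i    0    1    2    3    4    5    6    7    8
a[i]    7   16   13    2   19   15   18   14   10
L[i]    1    2    2    1    3    3    4    3    2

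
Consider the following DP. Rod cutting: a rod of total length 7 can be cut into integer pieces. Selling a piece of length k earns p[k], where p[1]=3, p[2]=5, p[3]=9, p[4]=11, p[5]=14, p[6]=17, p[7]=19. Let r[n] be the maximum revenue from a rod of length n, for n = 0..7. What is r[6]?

   n    0    1    2    3    4    5    6    7
r[n]    0    3    6    9   12   15   18   21

18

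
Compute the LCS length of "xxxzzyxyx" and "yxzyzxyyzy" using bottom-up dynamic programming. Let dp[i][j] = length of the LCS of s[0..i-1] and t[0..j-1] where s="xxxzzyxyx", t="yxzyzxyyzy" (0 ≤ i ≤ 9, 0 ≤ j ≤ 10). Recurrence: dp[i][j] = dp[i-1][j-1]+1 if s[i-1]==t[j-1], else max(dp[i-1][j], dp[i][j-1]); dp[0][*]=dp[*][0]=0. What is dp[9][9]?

   ''  y  x  z  y  z  x  y  y  z  y
''  0  0  0  0  0  0  0  0  0  0  0
 x  0  0  1  1  1  1  1  1  1  1  1
 x  0  0  1  1  1  1  2  2  2  2  2
 x  0  0  1  1  1  1  2  2  2  2  2
 z  0  0  1  2  2  2  2  2  2  3  3
 z  0  0  1  2  2  3  3  3  3  3  3
 y  0  1  1  2  3  3  3  4  4  4  4
 x  0  1  2  2  3  3  4  4  4  4  4
 y  0  1  2  2  3  3  4  5  5  5  5
 x  0  1  2  2  3  3  4  5  5  5  5

5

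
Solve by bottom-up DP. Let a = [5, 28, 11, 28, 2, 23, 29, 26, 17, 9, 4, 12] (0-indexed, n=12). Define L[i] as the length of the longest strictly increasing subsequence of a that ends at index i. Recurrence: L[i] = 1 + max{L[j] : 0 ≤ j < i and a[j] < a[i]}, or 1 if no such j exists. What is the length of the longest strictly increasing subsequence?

4

   i    0    1    2    3    4    5    6    7    8    9   10   11
a[i]    5   28   11   28    2   23   29   26   17    9    4   12
L[i]    1    2    2    3    1    3    4    4    3    2    2    3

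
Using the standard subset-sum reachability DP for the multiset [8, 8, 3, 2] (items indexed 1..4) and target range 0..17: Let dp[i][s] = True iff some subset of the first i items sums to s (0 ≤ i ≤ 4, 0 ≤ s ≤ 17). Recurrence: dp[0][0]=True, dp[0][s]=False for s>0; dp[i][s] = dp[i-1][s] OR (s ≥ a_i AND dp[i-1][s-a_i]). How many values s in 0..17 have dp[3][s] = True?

5

i\s   0   1   2   3   4   5   6   7   8   9  10  11  12  13  14  15  16  17
  0   T   F   F   F   F   F   F   F   F   F   F   F   F   F   F   F   F   F
  1   T   F   F   F   F   F   F   F   T   F   F   F   F   F   F   F   F   F
  2   T   F   F   F   F   F   F   F   T   F   F   F   F   F   F   F   T   F
  3   T   F   F   T   F   F   F   F   T   F   F   T   F   F   F   F   T   F
  4   T   F   T   T   F   T   F   F   T   F   T   T   F   T   F   F   T   F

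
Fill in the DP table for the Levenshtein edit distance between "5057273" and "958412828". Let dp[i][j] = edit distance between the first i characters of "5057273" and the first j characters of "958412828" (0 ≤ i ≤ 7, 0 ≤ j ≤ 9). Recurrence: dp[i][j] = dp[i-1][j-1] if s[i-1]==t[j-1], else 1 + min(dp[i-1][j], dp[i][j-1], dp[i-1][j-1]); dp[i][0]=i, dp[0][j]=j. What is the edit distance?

   ''  9  5  8  4  1  2  8  2  8
''  0  1  2  3  4  5  6  7  8  9
 5  1  1  1  2  3  4  5  6  7  8
 0  2  2  2  2  3  4  5  6  7  8
 5  3  3  2  3  3  4  5  6  7  8
 7  4  4  3  3  4  4  5  6  7  8
 2  5  5  4  4  4  5  4  5  6  7
 7  6  6  5  5  5  5  5  5  6  7
 3  7  7  6  6  6  6  6  6  6  7

7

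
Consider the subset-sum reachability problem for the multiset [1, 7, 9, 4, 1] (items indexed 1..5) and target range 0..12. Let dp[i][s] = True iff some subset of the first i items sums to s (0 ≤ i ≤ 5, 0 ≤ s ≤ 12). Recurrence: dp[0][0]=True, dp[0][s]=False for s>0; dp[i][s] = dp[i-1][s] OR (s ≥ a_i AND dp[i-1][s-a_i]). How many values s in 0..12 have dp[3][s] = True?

i\s   0   1   2   3   4   5   6   7   8   9  10  11  12
  0   T   F   F   F   F   F   F   F   F   F   F   F   F
  1   T   T   F   F   F   F   F   F   F   F   F   F   F
  2   T   T   F   F   F   F   F   T   T   F   F   F   F
  3   T   T   F   F   F   F   F   T   T   T   T   F   F
  4   T   T   F   F   T   T   F   T   T   T   T   T   T
  5   T   T   T   F   T   T   T   T   T   T   T   T   T

6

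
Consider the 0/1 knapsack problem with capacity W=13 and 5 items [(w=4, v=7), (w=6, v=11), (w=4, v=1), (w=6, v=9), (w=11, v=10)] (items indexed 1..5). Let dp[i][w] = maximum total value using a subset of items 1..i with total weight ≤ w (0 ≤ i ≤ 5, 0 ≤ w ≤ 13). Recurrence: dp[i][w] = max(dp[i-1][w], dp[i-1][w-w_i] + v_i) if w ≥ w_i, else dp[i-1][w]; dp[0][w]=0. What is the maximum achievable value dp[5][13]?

20

i\w   0   1   2   3   4   5   6   7   8   9  10  11  12  13
  0   0   0   0   0   0   0   0   0   0   0   0   0   0   0
  1   0   0   0   0   7   7   7   7   7   7   7   7   7   7
  2   0   0   0   0   7   7  11  11  11  11  18  18  18  18
  3   0   0   0   0   7   7  11  11  11  11  18  18  18  18
  4   0   0   0   0   7   7  11  11  11  11  18  18  20  20
  5   0   0   0   0   7   7  11  11  11  11  18  18  20  20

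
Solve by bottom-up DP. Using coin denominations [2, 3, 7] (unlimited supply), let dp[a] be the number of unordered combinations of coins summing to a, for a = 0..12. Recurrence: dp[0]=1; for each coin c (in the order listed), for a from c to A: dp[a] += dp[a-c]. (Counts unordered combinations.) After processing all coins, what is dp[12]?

after  coin     0     1     2     3     4     5     6     7     8     9    10    11    12
          2     1     0     1     0     1     0     1     0     1     0     1     0     1
          3     1     0     1     1     1     1     2     1     2     2     2     2     3
          7     1     0     1     1     1     1     2     2     2     3     3     3     4

4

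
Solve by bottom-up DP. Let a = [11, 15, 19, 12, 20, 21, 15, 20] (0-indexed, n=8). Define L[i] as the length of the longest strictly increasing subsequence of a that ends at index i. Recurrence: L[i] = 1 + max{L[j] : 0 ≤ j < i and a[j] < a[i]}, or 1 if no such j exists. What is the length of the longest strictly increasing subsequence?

5

   i    0    1    2    3    4    5    6    7
a[i]   11   15   19   12   20   21   15   20
L[i]    1    2    3    2    4    5    3    4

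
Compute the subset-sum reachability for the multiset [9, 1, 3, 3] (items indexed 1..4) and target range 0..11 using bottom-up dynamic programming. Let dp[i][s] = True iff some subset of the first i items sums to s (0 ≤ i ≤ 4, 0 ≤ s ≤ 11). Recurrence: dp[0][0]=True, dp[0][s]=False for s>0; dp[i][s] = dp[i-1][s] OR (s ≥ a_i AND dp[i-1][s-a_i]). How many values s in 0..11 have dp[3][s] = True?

i\s   0   1   2   3   4   5   6   7   8   9  10  11
  0   T   F   F   F   F   F   F   F   F   F   F   F
  1   T   F   F   F   F   F   F   F   F   T   F   F
  2   T   T   F   F   F   F   F   F   F   T   T   F
  3   T   T   F   T   T   F   F   F   F   T   T   F
  4   T   T   F   T   T   F   T   T   F   T   T   F

6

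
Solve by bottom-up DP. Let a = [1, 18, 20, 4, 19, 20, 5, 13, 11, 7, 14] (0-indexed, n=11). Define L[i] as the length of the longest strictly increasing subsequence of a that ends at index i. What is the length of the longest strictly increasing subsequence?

5

   i    0    1    2    3    4    5    6    7    8    9   10
a[i]    1   18   20    4   19   20    5   13   11    7   14
L[i]    1    2    3    2    3    4    3    4    4    4    5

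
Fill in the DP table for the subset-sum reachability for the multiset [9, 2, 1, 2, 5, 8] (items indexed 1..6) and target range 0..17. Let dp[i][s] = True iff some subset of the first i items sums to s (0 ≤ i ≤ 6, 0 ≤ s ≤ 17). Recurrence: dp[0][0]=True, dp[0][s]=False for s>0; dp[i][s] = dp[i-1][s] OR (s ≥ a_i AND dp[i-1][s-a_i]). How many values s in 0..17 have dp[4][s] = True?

12

i\s   0   1   2   3   4   5   6   7   8   9  10  11  12  13  14  15  16  17
  0   T   F   F   F   F   F   F   F   F   F   F   F   F   F   F   F   F   F
  1   T   F   F   F   F   F   F   F   F   T   F   F   F   F   F   F   F   F
  2   T   F   T   F   F   F   F   F   F   T   F   T   F   F   F   F   F   F
  3   T   T   T   T   F   F   F   F   F   T   T   T   T   F   F   F   F   F
  4   T   T   T   T   T   T   F   F   F   T   T   T   T   T   T   F   F   F
  5   T   T   T   T   T   T   T   T   T   T   T   T   T   T   T   T   T   T
  6   T   T   T   T   T   T   T   T   T   T   T   T   T   T   T   T   T   T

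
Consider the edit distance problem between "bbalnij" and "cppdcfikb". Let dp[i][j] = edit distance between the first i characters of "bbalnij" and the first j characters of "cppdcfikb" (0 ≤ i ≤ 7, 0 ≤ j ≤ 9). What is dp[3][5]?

   ''  c  p  p  d  c  f  i  k  b
''  0  1  2  3  4  5  6  7  8  9
 b  1  1  2  3  4  5  6  7  8  8
 b  2  2  2  3  4  5  6  7  8  8
 a  3  3  3  3  4  5  6  7  8  9
 l  4  4  4  4  4  5  6  7  8  9
 n  5  5  5  5  5  5  6  7  8  9
 i  6  6  6  6  6  6  6  6  7  8
 j  7  7  7  7  7  7  7  7  7  8

5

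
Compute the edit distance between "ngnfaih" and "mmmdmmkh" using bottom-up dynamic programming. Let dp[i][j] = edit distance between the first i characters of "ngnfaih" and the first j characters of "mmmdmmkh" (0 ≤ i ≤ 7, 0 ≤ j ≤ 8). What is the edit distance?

   ''  m  m  m  d  m  m  k  h
''  0  1  2  3  4  5  6  7  8
 n  1  1  2  3  4  5  6  7  8
 g  2  2  2  3  4  5  6  7  8
 n  3  3  3  3  4  5  6  7  8
 f  4  4  4  4  4  5  6  7  8
 a  5  5  5  5  5  5  6  7  8
 i  6  6  6  6  6  6  6  7  8
 h  7  7  7  7  7  7  7  7  7

7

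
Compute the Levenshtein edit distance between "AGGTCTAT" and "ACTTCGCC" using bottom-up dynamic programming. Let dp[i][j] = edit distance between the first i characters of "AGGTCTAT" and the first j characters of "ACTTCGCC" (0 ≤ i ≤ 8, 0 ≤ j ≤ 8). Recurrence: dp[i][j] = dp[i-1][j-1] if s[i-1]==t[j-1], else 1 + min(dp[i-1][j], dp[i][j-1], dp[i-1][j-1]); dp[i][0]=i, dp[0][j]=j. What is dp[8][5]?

   ''  A  C  T  T  C  G  C  C
''  0  1  2  3  4  5  6  7  8
 A  1  0  1  2  3  4  5  6  7
 G  2  1  1  2  3  4  4  5  6
 G  3  2  2  2  3  4  4  5  6
 T  4  3  3  2  2  3  4  5  6
 C  5  4  3  3  3  2  3  4  5
 T  6  5  4  3  3  3  3  4  5
 A  7  6  5  4  4  4  4  4  5
 T  8  7  6  5  4  5  5  5  5

5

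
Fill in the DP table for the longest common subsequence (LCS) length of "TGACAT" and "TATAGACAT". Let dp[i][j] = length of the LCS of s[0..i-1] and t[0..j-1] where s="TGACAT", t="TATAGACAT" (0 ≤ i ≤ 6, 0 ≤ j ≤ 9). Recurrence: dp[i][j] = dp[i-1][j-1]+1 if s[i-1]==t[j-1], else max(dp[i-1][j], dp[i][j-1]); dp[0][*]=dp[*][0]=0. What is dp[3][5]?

   ''  T  A  T  A  G  A  C  A  T
''  0  0  0  0  0  0  0  0  0  0
 T  0  1  1  1  1  1  1  1  1  1
 G  0  1  1  1  1  2  2  2  2  2
 A  0  1  2  2  2  2  3  3  3  3
 C  0  1  2  2  2  2  3  4  4  4
 A  0  1  2  2  3  3  3  4  5  5
 T  0  1  2  3  3  3  3  4  5  6

2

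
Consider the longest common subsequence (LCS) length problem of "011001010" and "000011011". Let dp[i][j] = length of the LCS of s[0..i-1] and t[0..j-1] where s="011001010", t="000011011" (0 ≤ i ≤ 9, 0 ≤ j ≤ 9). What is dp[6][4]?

   ''  0  0  0  0  1  1  0  1  1
''  0  0  0  0  0  0  0  0  0  0
 0  0  1  1  1  1  1  1  1  1  1
 1  0  1  1  1  1  2  2  2  2  2
 1  0  1  1  1  1  2  3  3  3  3
 0  0  1  2  2  2  2  3  4  4  4
 0  0  1  2  3  3  3  3  4  4  4
 1  0  1  2  3  3  4  4  4  5  5
 0  0  1  2  3  4  4  4  5  5  5
 1  0  1  2  3  4  5  5  5  6  6
 0  0  1  2  3  4  5  5  6  6  6

3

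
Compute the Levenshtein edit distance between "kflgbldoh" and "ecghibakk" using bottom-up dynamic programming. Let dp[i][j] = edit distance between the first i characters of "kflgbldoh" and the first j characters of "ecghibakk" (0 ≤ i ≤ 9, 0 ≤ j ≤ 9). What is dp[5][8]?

7

   ''  e  c  g  h  i  b  a  k  k
''  0  1  2  3  4  5  6  7  8  9
 k  1  1  2  3  4  5  6  7  7  8
 f  2  2  2  3  4  5  6  7  8  8
 l  3  3  3  3  4  5  6  7  8  9
 g  4  4  4  3  4  5  6  7  8  9
 b  5  5  5  4  4  5  5  6  7  8
 l  6  6  6  5  5  5  6  6  7  8
 d  7  7  7  6  6  6  6  7  7  8
 o  8  8  8  7  7  7  7  7  8  8
 h  9  9  9  8  7  8  8  8  8  9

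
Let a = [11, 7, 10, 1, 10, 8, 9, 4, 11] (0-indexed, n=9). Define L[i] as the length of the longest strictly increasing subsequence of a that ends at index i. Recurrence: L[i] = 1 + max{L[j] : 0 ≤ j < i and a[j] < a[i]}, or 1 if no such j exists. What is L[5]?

2

   i    0    1    2    3    4    5    6    7    8
a[i]   11    7   10    1   10    8    9    4   11
L[i]    1    1    2    1    2    2    3    2    4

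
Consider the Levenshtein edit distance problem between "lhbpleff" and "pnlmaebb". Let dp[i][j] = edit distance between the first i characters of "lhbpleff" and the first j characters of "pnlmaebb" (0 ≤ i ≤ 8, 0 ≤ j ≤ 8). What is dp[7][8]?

7

   ''  p  n  l  m  a  e  b  b
''  0  1  2  3  4  5  6  7  8
 l  1  1  2  2  3  4  5  6  7
 h  2  2  2  3  3  4  5  6  7
 b  3  3  3  3  4  4  5  5  6
 p  4  3  4  4  4  5  5  6  6
 l  5  4  4  4  5  5  6  6  7
 e  6  5  5  5  5  6  5  6  7
 f  7  6  6  6  6  6  6  6  7
 f  8  7  7  7  7  7  7  7  7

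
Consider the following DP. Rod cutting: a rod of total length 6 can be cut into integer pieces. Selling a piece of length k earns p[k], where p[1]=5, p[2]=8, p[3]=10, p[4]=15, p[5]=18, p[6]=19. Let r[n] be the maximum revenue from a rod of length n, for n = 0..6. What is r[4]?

   n    0    1    2    3    4    5    6
r[n]    0    5   10   15   20   25   30

20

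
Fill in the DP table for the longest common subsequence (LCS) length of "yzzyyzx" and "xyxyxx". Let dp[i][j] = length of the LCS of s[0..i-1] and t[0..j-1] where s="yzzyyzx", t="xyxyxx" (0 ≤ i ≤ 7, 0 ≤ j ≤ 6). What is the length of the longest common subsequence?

   ''  x  y  x  y  x  x
''  0  0  0  0  0  0  0
 y  0  0  1  1  1  1  1
 z  0  0  1  1  1  1  1
 z  0  0  1  1  1  1  1
 y  0  0  1  1  2  2  2
 y  0  0  1  1  2  2  2
 z  0  0  1  1  2  2  2
 x  0  1  1  2  2  3  3

3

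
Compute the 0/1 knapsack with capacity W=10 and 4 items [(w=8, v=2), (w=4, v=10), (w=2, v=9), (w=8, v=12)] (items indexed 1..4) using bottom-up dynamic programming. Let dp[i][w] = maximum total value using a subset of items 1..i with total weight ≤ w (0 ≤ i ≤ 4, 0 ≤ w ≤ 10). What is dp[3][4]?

10

i\w   0   1   2   3   4   5   6   7   8   9  10
  0   0   0   0   0   0   0   0   0   0   0   0
  1   0   0   0   0   0   0   0   0   2   2   2
  2   0   0   0   0  10  10  10  10  10  10  10
  3   0   0   9   9  10  10  19  19  19  19  19
  4   0   0   9   9  10  10  19  19  19  19  21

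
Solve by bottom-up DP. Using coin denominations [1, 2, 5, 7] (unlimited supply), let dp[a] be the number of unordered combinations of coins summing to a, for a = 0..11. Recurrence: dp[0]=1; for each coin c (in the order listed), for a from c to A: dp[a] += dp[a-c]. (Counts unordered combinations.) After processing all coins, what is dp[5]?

after  coin     0     1     2     3     4     5     6     7     8     9    10    11
          1     1     1     1     1     1     1     1     1     1     1     1     1
          2     1     1     2     2     3     3     4     4     5     5     6     6
          5     1     1     2     2     3     4     5     6     7     8    10    11
          7     1     1     2     2     3     4     5     7     8    10    12    14

4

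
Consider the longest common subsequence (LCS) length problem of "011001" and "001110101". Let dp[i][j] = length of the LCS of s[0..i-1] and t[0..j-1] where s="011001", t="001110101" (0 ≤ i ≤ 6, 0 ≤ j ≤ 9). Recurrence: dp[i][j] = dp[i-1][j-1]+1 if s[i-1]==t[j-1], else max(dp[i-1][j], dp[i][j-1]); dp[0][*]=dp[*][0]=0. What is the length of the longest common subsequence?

6

   ''  0  0  1  1  1  0  1  0  1
''  0  0  0  0  0  0  0  0  0  0
 0  0  1  1  1  1  1  1  1  1  1
 1  0  1  1  2  2  2  2  2  2  2
 1  0  1  1  2  3  3  3  3  3  3
 0  0  1  2  2  3  3  4  4  4  4
 0  0  1  2  2  3  3  4  4  5  5
 1  0  1  2  3  3  4  4  5  5  6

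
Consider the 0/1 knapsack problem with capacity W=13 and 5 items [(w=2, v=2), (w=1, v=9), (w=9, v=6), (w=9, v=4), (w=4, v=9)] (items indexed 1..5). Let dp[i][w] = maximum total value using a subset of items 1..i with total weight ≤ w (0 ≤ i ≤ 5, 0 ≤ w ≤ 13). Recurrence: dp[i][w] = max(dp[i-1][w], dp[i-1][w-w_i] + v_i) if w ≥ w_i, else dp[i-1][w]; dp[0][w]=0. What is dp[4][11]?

15

i\w   0   1   2   3   4   5   6   7   8   9  10  11  12  13
  0   0   0   0   0   0   0   0   0   0   0   0   0   0   0
  1   0   0   2   2   2   2   2   2   2   2   2   2   2   2
  2   0   9   9  11  11  11  11  11  11  11  11  11  11  11
  3   0   9   9  11  11  11  11  11  11  11  15  15  17  17
  4   0   9   9  11  11  11  11  11  11  11  15  15  17  17
  5   0   9   9  11  11  18  18  20  20  20  20  20  20  20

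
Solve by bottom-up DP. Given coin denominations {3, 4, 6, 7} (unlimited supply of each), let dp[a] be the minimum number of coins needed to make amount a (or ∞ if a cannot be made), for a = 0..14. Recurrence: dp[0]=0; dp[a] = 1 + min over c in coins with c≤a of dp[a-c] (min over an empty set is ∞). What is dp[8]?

 a  0  1  2  3  4  5  6  7  8  9 10 11 12 13 14
dp  0  -  -  1  1  -  1  1  2  2  2  2  2  2  2
(- denotes ∞ / unreachable)

2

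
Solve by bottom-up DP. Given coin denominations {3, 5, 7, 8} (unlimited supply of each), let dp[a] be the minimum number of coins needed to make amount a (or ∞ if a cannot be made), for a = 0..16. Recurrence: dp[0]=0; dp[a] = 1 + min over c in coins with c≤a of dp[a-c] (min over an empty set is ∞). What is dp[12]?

 a  0  1  2  3  4  5  6  7  8  9 10 11 12 13 14 15 16
dp  0  -  -  1  -  1  2  1  1  3  2  2  2  2  2  2  2
(- denotes ∞ / unreachable)

2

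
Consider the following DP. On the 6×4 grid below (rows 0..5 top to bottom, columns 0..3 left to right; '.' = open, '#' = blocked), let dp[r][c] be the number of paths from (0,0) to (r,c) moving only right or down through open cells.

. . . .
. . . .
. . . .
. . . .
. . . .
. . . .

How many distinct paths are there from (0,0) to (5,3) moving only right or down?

56

r\c   0   1   2   3
  0   1   1   1   1
  1   1   2   3   4
  2   1   3   6  10
  3   1   4  10  20
  4   1   5  15  35
  5   1   6  21  56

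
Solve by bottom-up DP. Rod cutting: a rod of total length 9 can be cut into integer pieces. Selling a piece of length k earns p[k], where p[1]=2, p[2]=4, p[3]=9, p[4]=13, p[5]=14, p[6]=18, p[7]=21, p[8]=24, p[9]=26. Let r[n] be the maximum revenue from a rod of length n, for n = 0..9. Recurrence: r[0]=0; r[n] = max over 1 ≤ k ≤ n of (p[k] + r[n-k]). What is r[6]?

   n    0    1    2    3    4    5    6    7    8    9
r[n]    0    2    4    9   13   15   18   22   26   28

18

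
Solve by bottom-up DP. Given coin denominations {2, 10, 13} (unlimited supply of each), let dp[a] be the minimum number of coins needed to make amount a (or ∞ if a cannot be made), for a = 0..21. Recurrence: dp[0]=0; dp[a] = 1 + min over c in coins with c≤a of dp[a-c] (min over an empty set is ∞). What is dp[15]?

 a  0  1  2  3  4  5  6  7  8  9 10 11 12 13 14 15 16 17 18 19 20 21
dp  0  -  1  -  2  -  3  -  4  -  1  -  2  1  3  2  4  3  5  4  2  5
(- denotes ∞ / unreachable)

2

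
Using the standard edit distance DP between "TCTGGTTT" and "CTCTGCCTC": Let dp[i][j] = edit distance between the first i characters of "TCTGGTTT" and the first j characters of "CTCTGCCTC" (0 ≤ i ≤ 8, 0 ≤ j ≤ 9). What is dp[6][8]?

3

   ''  C  T  C  T  G  C  C  T  C
''  0  1  2  3  4  5  6  7  8  9
 T  1  1  1  2  3  4  5  6  7  8
 C  2  1  2  1  2  3  4  5  6  7
 T  3  2  1  2  1  2  3  4  5  6
 G  4  3  2  2  2  1  2  3  4  5
 G  5  4  3  3  3  2  2  3  4  5
 T  6  5  4  4  3  3  3  3  3  4
 T  7  6  5  5  4  4  4  4  3  4
 T  8  7  6  6  5  5  5  5  4  4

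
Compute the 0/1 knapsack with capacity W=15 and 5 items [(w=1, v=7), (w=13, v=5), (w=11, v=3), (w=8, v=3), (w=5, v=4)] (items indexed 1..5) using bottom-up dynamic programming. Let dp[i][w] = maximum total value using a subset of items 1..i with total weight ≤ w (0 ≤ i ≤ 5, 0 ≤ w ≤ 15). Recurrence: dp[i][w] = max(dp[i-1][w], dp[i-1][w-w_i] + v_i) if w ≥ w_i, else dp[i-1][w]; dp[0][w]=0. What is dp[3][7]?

i\w   0   1   2   3   4   5   6   7   8   9  10  11  12  13  14  15
  0   0   0   0   0   0   0   0   0   0   0   0   0   0   0   0   0
  1   0   7   7   7   7   7   7   7   7   7   7   7   7   7   7   7
  2   0   7   7   7   7   7   7   7   7   7   7   7   7   7  12  12
  3   0   7   7   7   7   7   7   7   7   7   7   7  10  10  12  12
  4   0   7   7   7   7   7   7   7   7  10  10  10  10  10  12  12
  5   0   7   7   7   7   7  11  11  11  11  11  11  11  11  14  14

7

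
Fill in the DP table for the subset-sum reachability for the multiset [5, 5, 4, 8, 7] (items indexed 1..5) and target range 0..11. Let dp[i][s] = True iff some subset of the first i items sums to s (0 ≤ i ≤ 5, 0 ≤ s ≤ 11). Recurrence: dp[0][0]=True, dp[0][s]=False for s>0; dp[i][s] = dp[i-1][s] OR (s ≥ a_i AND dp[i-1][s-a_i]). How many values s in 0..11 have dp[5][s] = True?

8

i\s   0   1   2   3   4   5   6   7   8   9  10  11
  0   T   F   F   F   F   F   F   F   F   F   F   F
  1   T   F   F   F   F   T   F   F   F   F   F   F
  2   T   F   F   F   F   T   F   F   F   F   T   F
  3   T   F   F   F   T   T   F   F   F   T   T   F
  4   T   F   F   F   T   T   F   F   T   T   T   F
  5   T   F   F   F   T   T   F   T   T   T   T   T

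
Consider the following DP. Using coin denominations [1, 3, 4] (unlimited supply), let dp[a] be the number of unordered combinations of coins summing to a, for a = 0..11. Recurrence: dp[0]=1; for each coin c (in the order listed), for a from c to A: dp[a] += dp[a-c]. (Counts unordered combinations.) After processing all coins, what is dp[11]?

9

after  coin     0     1     2     3     4     5     6     7     8     9    10    11
          1     1     1     1     1     1     1     1     1     1     1     1     1
          3     1     1     1     2     2     2     3     3     3     4     4     4
          4     1     1     1     2     3     3     4     5     6     7     8     9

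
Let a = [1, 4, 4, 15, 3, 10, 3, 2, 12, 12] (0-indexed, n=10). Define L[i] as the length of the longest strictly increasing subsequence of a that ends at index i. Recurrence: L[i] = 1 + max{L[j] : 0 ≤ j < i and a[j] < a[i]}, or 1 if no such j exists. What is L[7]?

   i    0    1    2    3    4    5    6    7    8    9
a[i]    1    4    4   15    3   10    3    2   12   12
L[i]    1    2    2    3    2    3    2    2    4    4

2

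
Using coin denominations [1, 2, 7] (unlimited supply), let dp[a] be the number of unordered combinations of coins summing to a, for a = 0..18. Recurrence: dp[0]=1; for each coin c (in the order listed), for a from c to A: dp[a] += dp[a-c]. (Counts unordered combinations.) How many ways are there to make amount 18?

after  coin     0     1     2     3     4     5     6     7     8     9    10    11    12    13    14    15    16    17    18
          1     1     1     1     1     1     1     1     1     1     1     1     1     1     1     1     1     1     1     1
          2     1     1     2     2     3     3     4     4     5     5     6     6     7     7     8     8     9     9    10
          7     1     1     2     2     3     3     4     5     6     7     8     9    10    11    13    14    16    17    19

19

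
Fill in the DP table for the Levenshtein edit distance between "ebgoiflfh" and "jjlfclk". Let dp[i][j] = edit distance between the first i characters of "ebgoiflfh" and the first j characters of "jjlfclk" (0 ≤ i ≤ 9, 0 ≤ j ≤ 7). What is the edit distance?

   ''  j  j  l  f  c  l  k
''  0  1  2  3  4  5  6  7
 e  1  1  2  3  4  5  6  7
 b  2  2  2  3  4  5  6  7
 g  3  3  3  3  4  5  6  7
 o  4  4  4  4  4  5  6  7
 i  5  5  5  5  5  5  6  7
 f  6  6  6  6  5  6  6  7
 l  7  7  7  6  6  6  6  7
 f  8  8  8  7  6  7  7  7
 h  9  9  9  8  7  7  8  8

8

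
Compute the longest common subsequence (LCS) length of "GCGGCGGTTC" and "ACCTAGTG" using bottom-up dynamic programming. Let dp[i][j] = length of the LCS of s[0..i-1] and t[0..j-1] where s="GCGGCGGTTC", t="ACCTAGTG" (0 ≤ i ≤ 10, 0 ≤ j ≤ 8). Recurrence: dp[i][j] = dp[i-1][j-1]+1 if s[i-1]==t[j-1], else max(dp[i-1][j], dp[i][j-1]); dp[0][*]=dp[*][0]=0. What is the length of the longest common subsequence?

   ''  A  C  C  T  A  G  T  G
''  0  0  0  0  0  0  0  0  0
 G  0  0  0  0  0  0  1  1  1
 C  0  0  1  1  1  1  1  1  1
 G  0  0  1  1  1  1  2  2  2
 G  0  0  1  1  1  1  2  2  3
 C  0  0  1  2  2  2  2  2  3
 G  0  0  1  2  2  2  3  3  3
 G  0  0  1  2  2  2  3  3  4
 T  0  0  1  2  3  3  3  4  4
 T  0  0  1  2  3  3  3  4  4
 C  0  0  1  2  3  3  3  4  4

4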